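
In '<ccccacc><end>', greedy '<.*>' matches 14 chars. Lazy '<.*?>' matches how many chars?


Greedy '<.*>' tries to match as MUCH as possible.
Lazy '<.*?>' tries to match as LITTLE as possible.

String: '<ccccacc><end>'
Greedy '<.*>' starts at first '<' and extends to the LAST '>': '<ccccacc><end>' (14 chars)
Lazy '<.*?>' starts at first '<' and stops at the FIRST '>': '<ccccacc>' (9 chars)

9


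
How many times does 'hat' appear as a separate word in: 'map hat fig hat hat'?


Scanning each word for exact match 'hat':
  Word 1: 'map' -> no
  Word 2: 'hat' -> MATCH
  Word 3: 'fig' -> no
  Word 4: 'hat' -> MATCH
  Word 5: 'hat' -> MATCH
Total matches: 3

3


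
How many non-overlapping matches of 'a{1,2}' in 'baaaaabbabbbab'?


Pattern 'a{1,2}' matches between 1 and 2 consecutive a's (greedy).
String: 'baaaaabbabbbab'
Finding runs of a's and applying greedy matching:
  Run at pos 1: 'aaaaa' (length 5)
  Run at pos 8: 'a' (length 1)
  Run at pos 12: 'a' (length 1)
Matches: ['aa', 'aa', 'a', 'a', 'a']
Count: 5

5


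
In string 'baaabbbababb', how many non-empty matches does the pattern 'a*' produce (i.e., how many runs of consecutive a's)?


Pattern 'a*' matches zero or more a's. We want non-empty runs of consecutive a's.
String: 'baaabbbababb'
Walking through the string to find runs of a's:
  Run 1: positions 1-3 -> 'aaa'
  Run 2: positions 7-7 -> 'a'
  Run 3: positions 9-9 -> 'a'
Non-empty runs found: ['aaa', 'a', 'a']
Count: 3

3


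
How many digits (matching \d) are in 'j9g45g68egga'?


\d matches any digit 0-9.
Scanning 'j9g45g68egga':
  pos 1: '9' -> DIGIT
  pos 3: '4' -> DIGIT
  pos 4: '5' -> DIGIT
  pos 6: '6' -> DIGIT
  pos 7: '8' -> DIGIT
Digits found: ['9', '4', '5', '6', '8']
Total: 5

5


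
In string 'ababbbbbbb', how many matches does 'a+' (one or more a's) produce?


Pattern 'a+' matches one or more consecutive a's.
String: 'ababbbbbbb'
Scanning for runs of a:
  Match 1: 'a' (length 1)
  Match 2: 'a' (length 1)
Total matches: 2

2


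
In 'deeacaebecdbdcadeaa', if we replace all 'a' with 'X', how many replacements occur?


re.sub('a', 'X', text) replaces every occurrence of 'a' with 'X'.
Text: 'deeacaebecdbdcadeaa'
Scanning for 'a':
  pos 3: 'a' -> replacement #1
  pos 5: 'a' -> replacement #2
  pos 14: 'a' -> replacement #3
  pos 17: 'a' -> replacement #4
  pos 18: 'a' -> replacement #5
Total replacements: 5

5


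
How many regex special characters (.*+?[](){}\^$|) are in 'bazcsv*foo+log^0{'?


Regex special characters are: . * + ? [ ] ( ) { } \ ^ $ |
Scanning 'bazcsv*foo+log^0{':
  pos 6: '*' -> SPECIAL
  pos 10: '+' -> SPECIAL
  pos 14: '^' -> SPECIAL
  pos 16: '{' -> SPECIAL
Special chars found: ['*', '+', '^', '{']
Total: 4

4


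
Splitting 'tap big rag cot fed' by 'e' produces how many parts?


Splitting by 'e' breaks the string at each occurrence of the separator.
Text: 'tap big rag cot fed'
Parts after split:
  Part 1: 'tap big rag cot f'
  Part 2: 'd'
Total parts: 2

2


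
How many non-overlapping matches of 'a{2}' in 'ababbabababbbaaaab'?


Pattern 'a{2}' matches exactly 2 consecutive a's (greedy, non-overlapping).
String: 'ababbabababbbaaaab'
Scanning for runs of a's:
  Run at pos 0: 'a' (length 1) -> 0 match(es)
  Run at pos 2: 'a' (length 1) -> 0 match(es)
  Run at pos 5: 'a' (length 1) -> 0 match(es)
  Run at pos 7: 'a' (length 1) -> 0 match(es)
  Run at pos 9: 'a' (length 1) -> 0 match(es)
  Run at pos 13: 'aaaa' (length 4) -> 2 match(es)
Matches found: ['aa', 'aa']
Total: 2

2


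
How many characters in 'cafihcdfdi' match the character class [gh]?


Character class [gh] matches any of: {g, h}
Scanning string 'cafihcdfdi' character by character:
  pos 0: 'c' -> no
  pos 1: 'a' -> no
  pos 2: 'f' -> no
  pos 3: 'i' -> no
  pos 4: 'h' -> MATCH
  pos 5: 'c' -> no
  pos 6: 'd' -> no
  pos 7: 'f' -> no
  pos 8: 'd' -> no
  pos 9: 'i' -> no
Total matches: 1

1


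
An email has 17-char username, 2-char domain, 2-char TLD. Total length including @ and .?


An email address has format: username@domain.tld
Username length: 17
'@' character: 1
Domain length: 2
'.' character: 1
TLD length: 2
Total = 17 + 1 + 2 + 1 + 2 = 23

23


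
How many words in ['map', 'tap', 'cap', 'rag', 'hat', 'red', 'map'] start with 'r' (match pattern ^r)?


Pattern ^r anchors to start of word. Check which words begin with 'r':
  'map' -> no
  'tap' -> no
  'cap' -> no
  'rag' -> MATCH (starts with 'r')
  'hat' -> no
  'red' -> MATCH (starts with 'r')
  'map' -> no
Matching words: ['rag', 'red']
Count: 2

2


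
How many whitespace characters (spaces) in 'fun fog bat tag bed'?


\s matches whitespace characters (spaces, tabs, etc.).
Text: 'fun fog bat tag bed'
This text has 5 words separated by spaces.
Number of spaces = number of words - 1 = 5 - 1 = 4

4


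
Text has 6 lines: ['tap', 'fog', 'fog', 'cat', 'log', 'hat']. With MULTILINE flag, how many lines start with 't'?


With MULTILINE flag, ^ matches the start of each line.
Lines: ['tap', 'fog', 'fog', 'cat', 'log', 'hat']
Checking which lines start with 't':
  Line 1: 'tap' -> MATCH
  Line 2: 'fog' -> no
  Line 3: 'fog' -> no
  Line 4: 'cat' -> no
  Line 5: 'log' -> no
  Line 6: 'hat' -> no
Matching lines: ['tap']
Count: 1

1


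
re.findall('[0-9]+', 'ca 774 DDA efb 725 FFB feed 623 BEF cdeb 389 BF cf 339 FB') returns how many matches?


Pattern '[0-9]+' finds one or more digits.
Text: 'ca 774 DDA efb 725 FFB feed 623 BEF cdeb 389 BF cf 339 FB'
Scanning for matches:
  Match 1: '774'
  Match 2: '725'
  Match 3: '623'
  Match 4: '389'
  Match 5: '339'
Total matches: 5

5


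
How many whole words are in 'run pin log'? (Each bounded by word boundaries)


Word boundaries (\b) mark the start/end of each word.
Text: 'run pin log'
Splitting by whitespace:
  Word 1: 'run'
  Word 2: 'pin'
  Word 3: 'log'
Total whole words: 3

3


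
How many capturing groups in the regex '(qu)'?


To count capturing groups, count each '(' that starts a group.
Pattern: '(qu)'
Walking through the pattern:
  Position 0: '(' -> group #1
Total capturing groups: 1

1


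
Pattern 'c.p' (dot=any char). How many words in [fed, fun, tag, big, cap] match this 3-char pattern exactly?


Pattern 'c.p' means: starts with 'c', any single char, ends with 'p'.
Checking each word (must be exactly 3 chars):
  'fed' (len=3): no
  'fun' (len=3): no
  'tag' (len=3): no
  'big' (len=3): no
  'cap' (len=3): MATCH
Matching words: ['cap']
Total: 1

1


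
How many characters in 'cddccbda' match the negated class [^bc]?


Negated class [^bc] matches any char NOT in {b, c}
Scanning 'cddccbda':
  pos 0: 'c' -> no (excluded)
  pos 1: 'd' -> MATCH
  pos 2: 'd' -> MATCH
  pos 3: 'c' -> no (excluded)
  pos 4: 'c' -> no (excluded)
  pos 5: 'b' -> no (excluded)
  pos 6: 'd' -> MATCH
  pos 7: 'a' -> MATCH
Total matches: 4

4


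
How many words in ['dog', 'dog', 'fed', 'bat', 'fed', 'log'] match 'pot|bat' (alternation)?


Alternation 'pot|bat' matches either 'pot' or 'bat'.
Checking each word:
  'dog' -> no
  'dog' -> no
  'fed' -> no
  'bat' -> MATCH
  'fed' -> no
  'log' -> no
Matches: ['bat']
Count: 1

1


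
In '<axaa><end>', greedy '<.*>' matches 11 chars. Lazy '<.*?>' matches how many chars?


Greedy '<.*>' tries to match as MUCH as possible.
Lazy '<.*?>' tries to match as LITTLE as possible.

String: '<axaa><end>'
Greedy '<.*>' starts at first '<' and extends to the LAST '>': '<axaa><end>' (11 chars)
Lazy '<.*?>' starts at first '<' and stops at the FIRST '>': '<axaa>' (6 chars)

6


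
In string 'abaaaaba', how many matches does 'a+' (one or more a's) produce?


Pattern 'a+' matches one or more consecutive a's.
String: 'abaaaaba'
Scanning for runs of a:
  Match 1: 'a' (length 1)
  Match 2: 'aaaa' (length 4)
  Match 3: 'a' (length 1)
Total matches: 3

3


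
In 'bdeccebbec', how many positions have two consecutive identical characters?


Looking for consecutive identical characters in 'bdeccebbec':
  pos 0-1: 'b' vs 'd' -> different
  pos 1-2: 'd' vs 'e' -> different
  pos 2-3: 'e' vs 'c' -> different
  pos 3-4: 'c' vs 'c' -> MATCH ('cc')
  pos 4-5: 'c' vs 'e' -> different
  pos 5-6: 'e' vs 'b' -> different
  pos 6-7: 'b' vs 'b' -> MATCH ('bb')
  pos 7-8: 'b' vs 'e' -> different
  pos 8-9: 'e' vs 'c' -> different
Consecutive identical pairs: ['cc', 'bb']
Count: 2

2


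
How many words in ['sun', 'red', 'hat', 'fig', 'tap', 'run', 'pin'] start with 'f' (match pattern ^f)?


Pattern ^f anchors to start of word. Check which words begin with 'f':
  'sun' -> no
  'red' -> no
  'hat' -> no
  'fig' -> MATCH (starts with 'f')
  'tap' -> no
  'run' -> no
  'pin' -> no
Matching words: ['fig']
Count: 1

1


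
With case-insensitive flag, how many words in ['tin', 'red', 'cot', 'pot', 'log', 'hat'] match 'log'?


Case-insensitive matching: compare each word's lowercase form to 'log'.
  'tin' -> lower='tin' -> no
  'red' -> lower='red' -> no
  'cot' -> lower='cot' -> no
  'pot' -> lower='pot' -> no
  'log' -> lower='log' -> MATCH
  'hat' -> lower='hat' -> no
Matches: ['log']
Count: 1

1


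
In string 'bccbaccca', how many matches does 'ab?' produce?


Pattern 'ab?' matches 'a' optionally followed by 'b'.
String: 'bccbaccca'
Scanning left to right for 'a' then checking next char:
  Match 1: 'a' (a not followed by b)
  Match 2: 'a' (a not followed by b)
Total matches: 2

2


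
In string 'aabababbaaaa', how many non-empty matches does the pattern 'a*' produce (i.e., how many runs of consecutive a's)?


Pattern 'a*' matches zero or more a's. We want non-empty runs of consecutive a's.
String: 'aabababbaaaa'
Walking through the string to find runs of a's:
  Run 1: positions 0-1 -> 'aa'
  Run 2: positions 3-3 -> 'a'
  Run 3: positions 5-5 -> 'a'
  Run 4: positions 8-11 -> 'aaaa'
Non-empty runs found: ['aa', 'a', 'a', 'aaaa']
Count: 4

4


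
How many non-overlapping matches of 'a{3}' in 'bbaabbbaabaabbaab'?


Pattern 'a{3}' matches exactly 3 consecutive a's (greedy, non-overlapping).
String: 'bbaabbbaabaabbaab'
Scanning for runs of a's:
  Run at pos 2: 'aa' (length 2) -> 0 match(es)
  Run at pos 7: 'aa' (length 2) -> 0 match(es)
  Run at pos 10: 'aa' (length 2) -> 0 match(es)
  Run at pos 14: 'aa' (length 2) -> 0 match(es)
Matches found: []
Total: 0

0


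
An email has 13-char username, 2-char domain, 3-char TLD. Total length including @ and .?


An email address has format: username@domain.tld
Username length: 13
'@' character: 1
Domain length: 2
'.' character: 1
TLD length: 3
Total = 13 + 1 + 2 + 1 + 3 = 20

20


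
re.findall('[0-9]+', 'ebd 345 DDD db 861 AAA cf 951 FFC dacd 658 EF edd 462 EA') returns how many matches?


Pattern '[0-9]+' finds one or more digits.
Text: 'ebd 345 DDD db 861 AAA cf 951 FFC dacd 658 EF edd 462 EA'
Scanning for matches:
  Match 1: '345'
  Match 2: '861'
  Match 3: '951'
  Match 4: '658'
  Match 5: '462'
Total matches: 5

5


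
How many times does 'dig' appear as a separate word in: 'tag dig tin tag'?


Scanning each word for exact match 'dig':
  Word 1: 'tag' -> no
  Word 2: 'dig' -> MATCH
  Word 3: 'tin' -> no
  Word 4: 'tag' -> no
Total matches: 1

1


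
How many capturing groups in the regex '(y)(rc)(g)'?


To count capturing groups, count each '(' that starts a group.
Pattern: '(y)(rc)(g)'
Walking through the pattern:
  Position 0: '(' -> group #1
  Position 3: '(' -> group #2
  Position 7: '(' -> group #3
Total capturing groups: 3

3


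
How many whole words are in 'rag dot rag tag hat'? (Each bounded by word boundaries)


Word boundaries (\b) mark the start/end of each word.
Text: 'rag dot rag tag hat'
Splitting by whitespace:
  Word 1: 'rag'
  Word 2: 'dot'
  Word 3: 'rag'
  Word 4: 'tag'
  Word 5: 'hat'
Total whole words: 5

5


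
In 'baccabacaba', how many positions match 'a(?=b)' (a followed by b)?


Lookahead 'a(?=b)' matches 'a' only when followed by 'b'.
String: 'baccabacaba'
Checking each position where char is 'a':
  pos 1: 'a' -> no (next='c')
  pos 4: 'a' -> MATCH (next='b')
  pos 6: 'a' -> no (next='c')
  pos 8: 'a' -> MATCH (next='b')
Matching positions: [4, 8]
Count: 2

2


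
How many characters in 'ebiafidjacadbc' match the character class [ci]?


Character class [ci] matches any of: {c, i}
Scanning string 'ebiafidjacadbc' character by character:
  pos 0: 'e' -> no
  pos 1: 'b' -> no
  pos 2: 'i' -> MATCH
  pos 3: 'a' -> no
  pos 4: 'f' -> no
  pos 5: 'i' -> MATCH
  pos 6: 'd' -> no
  pos 7: 'j' -> no
  pos 8: 'a' -> no
  pos 9: 'c' -> MATCH
  pos 10: 'a' -> no
  pos 11: 'd' -> no
  pos 12: 'b' -> no
  pos 13: 'c' -> MATCH
Total matches: 4

4


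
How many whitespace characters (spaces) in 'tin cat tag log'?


\s matches whitespace characters (spaces, tabs, etc.).
Text: 'tin cat tag log'
This text has 4 words separated by spaces.
Number of spaces = number of words - 1 = 4 - 1 = 3

3


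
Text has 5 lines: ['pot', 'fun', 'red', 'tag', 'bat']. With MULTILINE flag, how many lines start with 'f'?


With MULTILINE flag, ^ matches the start of each line.
Lines: ['pot', 'fun', 'red', 'tag', 'bat']
Checking which lines start with 'f':
  Line 1: 'pot' -> no
  Line 2: 'fun' -> MATCH
  Line 3: 'red' -> no
  Line 4: 'tag' -> no
  Line 5: 'bat' -> no
Matching lines: ['fun']
Count: 1

1


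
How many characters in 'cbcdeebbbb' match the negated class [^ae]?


Negated class [^ae] matches any char NOT in {a, e}
Scanning 'cbcdeebbbb':
  pos 0: 'c' -> MATCH
  pos 1: 'b' -> MATCH
  pos 2: 'c' -> MATCH
  pos 3: 'd' -> MATCH
  pos 4: 'e' -> no (excluded)
  pos 5: 'e' -> no (excluded)
  pos 6: 'b' -> MATCH
  pos 7: 'b' -> MATCH
  pos 8: 'b' -> MATCH
  pos 9: 'b' -> MATCH
Total matches: 8

8


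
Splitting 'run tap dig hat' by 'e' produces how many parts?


Splitting by 'e' breaks the string at each occurrence of the separator.
Text: 'run tap dig hat'
Parts after split:
  Part 1: 'run tap dig hat'
Total parts: 1

1


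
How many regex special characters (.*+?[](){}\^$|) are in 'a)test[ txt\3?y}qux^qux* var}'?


Regex special characters are: . * + ? [ ] ( ) { } \ ^ $ |
Scanning 'a)test[ txt\3?y}qux^qux* var}':
  pos 1: ')' -> SPECIAL
  pos 6: '[' -> SPECIAL
  pos 11: '\' -> SPECIAL
  pos 13: '?' -> SPECIAL
  pos 15: '}' -> SPECIAL
  pos 19: '^' -> SPECIAL
  pos 23: '*' -> SPECIAL
  pos 28: '}' -> SPECIAL
Special chars found: [')', '[', '\\', '?', '}', '^', '*', '}']
Total: 8

8


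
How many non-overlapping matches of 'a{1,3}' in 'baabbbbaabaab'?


Pattern 'a{1,3}' matches between 1 and 3 consecutive a's (greedy).
String: 'baabbbbaabaab'
Finding runs of a's and applying greedy matching:
  Run at pos 1: 'aa' (length 2)
  Run at pos 7: 'aa' (length 2)
  Run at pos 10: 'aa' (length 2)
Matches: ['aa', 'aa', 'aa']
Count: 3

3


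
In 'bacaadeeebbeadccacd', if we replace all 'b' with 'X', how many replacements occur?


re.sub('b', 'X', text) replaces every occurrence of 'b' with 'X'.
Text: 'bacaadeeebbeadccacd'
Scanning for 'b':
  pos 0: 'b' -> replacement #1
  pos 9: 'b' -> replacement #2
  pos 10: 'b' -> replacement #3
Total replacements: 3

3


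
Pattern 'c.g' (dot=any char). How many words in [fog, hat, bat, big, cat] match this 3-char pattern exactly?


Pattern 'c.g' means: starts with 'c', any single char, ends with 'g'.
Checking each word (must be exactly 3 chars):
  'fog' (len=3): no
  'hat' (len=3): no
  'bat' (len=3): no
  'big' (len=3): no
  'cat' (len=3): no
Matching words: []
Total: 0

0


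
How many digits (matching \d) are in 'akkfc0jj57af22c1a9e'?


\d matches any digit 0-9.
Scanning 'akkfc0jj57af22c1a9e':
  pos 5: '0' -> DIGIT
  pos 8: '5' -> DIGIT
  pos 9: '7' -> DIGIT
  pos 12: '2' -> DIGIT
  pos 13: '2' -> DIGIT
  pos 15: '1' -> DIGIT
  pos 17: '9' -> DIGIT
Digits found: ['0', '5', '7', '2', '2', '1', '9']
Total: 7

7


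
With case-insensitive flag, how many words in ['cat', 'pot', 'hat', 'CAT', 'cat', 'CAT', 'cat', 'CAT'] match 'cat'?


Case-insensitive matching: compare each word's lowercase form to 'cat'.
  'cat' -> lower='cat' -> MATCH
  'pot' -> lower='pot' -> no
  'hat' -> lower='hat' -> no
  'CAT' -> lower='cat' -> MATCH
  'cat' -> lower='cat' -> MATCH
  'CAT' -> lower='cat' -> MATCH
  'cat' -> lower='cat' -> MATCH
  'CAT' -> lower='cat' -> MATCH
Matches: ['cat', 'CAT', 'cat', 'CAT', 'cat', 'CAT']
Count: 6

6


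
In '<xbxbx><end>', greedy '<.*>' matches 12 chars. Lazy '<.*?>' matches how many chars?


Greedy '<.*>' tries to match as MUCH as possible.
Lazy '<.*?>' tries to match as LITTLE as possible.

String: '<xbxbx><end>'
Greedy '<.*>' starts at first '<' and extends to the LAST '>': '<xbxbx><end>' (12 chars)
Lazy '<.*?>' starts at first '<' and stops at the FIRST '>': '<xbxbx>' (7 chars)

7


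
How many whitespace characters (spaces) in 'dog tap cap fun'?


\s matches whitespace characters (spaces, tabs, etc.).
Text: 'dog tap cap fun'
This text has 4 words separated by spaces.
Number of spaces = number of words - 1 = 4 - 1 = 3

3


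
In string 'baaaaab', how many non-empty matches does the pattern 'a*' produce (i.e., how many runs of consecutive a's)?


Pattern 'a*' matches zero or more a's. We want non-empty runs of consecutive a's.
String: 'baaaaab'
Walking through the string to find runs of a's:
  Run 1: positions 1-5 -> 'aaaaa'
Non-empty runs found: ['aaaaa']
Count: 1

1


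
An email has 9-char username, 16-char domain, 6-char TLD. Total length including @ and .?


An email address has format: username@domain.tld
Username length: 9
'@' character: 1
Domain length: 16
'.' character: 1
TLD length: 6
Total = 9 + 1 + 16 + 1 + 6 = 33

33


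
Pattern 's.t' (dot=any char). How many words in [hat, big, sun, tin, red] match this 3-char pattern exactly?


Pattern 's.t' means: starts with 's', any single char, ends with 't'.
Checking each word (must be exactly 3 chars):
  'hat' (len=3): no
  'big' (len=3): no
  'sun' (len=3): no
  'tin' (len=3): no
  'red' (len=3): no
Matching words: []
Total: 0

0


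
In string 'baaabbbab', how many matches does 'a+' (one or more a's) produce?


Pattern 'a+' matches one or more consecutive a's.
String: 'baaabbbab'
Scanning for runs of a:
  Match 1: 'aaa' (length 3)
  Match 2: 'a' (length 1)
Total matches: 2

2


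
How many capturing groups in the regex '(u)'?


To count capturing groups, count each '(' that starts a group.
Pattern: '(u)'
Walking through the pattern:
  Position 0: '(' -> group #1
Total capturing groups: 1

1


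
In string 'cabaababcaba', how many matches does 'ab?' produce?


Pattern 'ab?' matches 'a' optionally followed by 'b'.
String: 'cabaababcaba'
Scanning left to right for 'a' then checking next char:
  Match 1: 'ab' (a followed by b)
  Match 2: 'a' (a not followed by b)
  Match 3: 'ab' (a followed by b)
  Match 4: 'ab' (a followed by b)
  Match 5: 'ab' (a followed by b)
  Match 6: 'a' (a not followed by b)
Total matches: 6

6


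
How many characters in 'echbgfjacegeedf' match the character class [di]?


Character class [di] matches any of: {d, i}
Scanning string 'echbgfjacegeedf' character by character:
  pos 0: 'e' -> no
  pos 1: 'c' -> no
  pos 2: 'h' -> no
  pos 3: 'b' -> no
  pos 4: 'g' -> no
  pos 5: 'f' -> no
  pos 6: 'j' -> no
  pos 7: 'a' -> no
  pos 8: 'c' -> no
  pos 9: 'e' -> no
  pos 10: 'g' -> no
  pos 11: 'e' -> no
  pos 12: 'e' -> no
  pos 13: 'd' -> MATCH
  pos 14: 'f' -> no
Total matches: 1

1


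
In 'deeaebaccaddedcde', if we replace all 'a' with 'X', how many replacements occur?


re.sub('a', 'X', text) replaces every occurrence of 'a' with 'X'.
Text: 'deeaebaccaddedcde'
Scanning for 'a':
  pos 3: 'a' -> replacement #1
  pos 6: 'a' -> replacement #2
  pos 9: 'a' -> replacement #3
Total replacements: 3

3


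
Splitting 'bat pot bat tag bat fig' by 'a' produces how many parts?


Splitting by 'a' breaks the string at each occurrence of the separator.
Text: 'bat pot bat tag bat fig'
Parts after split:
  Part 1: 'b'
  Part 2: 't pot b'
  Part 3: 't t'
  Part 4: 'g b'
  Part 5: 't fig'
Total parts: 5

5


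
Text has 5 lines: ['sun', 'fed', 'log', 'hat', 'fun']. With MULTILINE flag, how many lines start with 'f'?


With MULTILINE flag, ^ matches the start of each line.
Lines: ['sun', 'fed', 'log', 'hat', 'fun']
Checking which lines start with 'f':
  Line 1: 'sun' -> no
  Line 2: 'fed' -> MATCH
  Line 3: 'log' -> no
  Line 4: 'hat' -> no
  Line 5: 'fun' -> MATCH
Matching lines: ['fed', 'fun']
Count: 2

2


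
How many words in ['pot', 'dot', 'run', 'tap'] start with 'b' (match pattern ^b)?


Pattern ^b anchors to start of word. Check which words begin with 'b':
  'pot' -> no
  'dot' -> no
  'run' -> no
  'tap' -> no
Matching words: []
Count: 0

0


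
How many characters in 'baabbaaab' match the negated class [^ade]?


Negated class [^ade] matches any char NOT in {a, d, e}
Scanning 'baabbaaab':
  pos 0: 'b' -> MATCH
  pos 1: 'a' -> no (excluded)
  pos 2: 'a' -> no (excluded)
  pos 3: 'b' -> MATCH
  pos 4: 'b' -> MATCH
  pos 5: 'a' -> no (excluded)
  pos 6: 'a' -> no (excluded)
  pos 7: 'a' -> no (excluded)
  pos 8: 'b' -> MATCH
Total matches: 4

4


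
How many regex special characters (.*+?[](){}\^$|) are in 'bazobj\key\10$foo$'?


Regex special characters are: . * + ? [ ] ( ) { } \ ^ $ |
Scanning 'bazobj\key\10$foo$':
  pos 6: '\' -> SPECIAL
  pos 10: '\' -> SPECIAL
  pos 13: '$' -> SPECIAL
  pos 17: '$' -> SPECIAL
Special chars found: ['\\', '\\', '$', '$']
Total: 4

4


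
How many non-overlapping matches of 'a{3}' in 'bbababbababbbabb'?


Pattern 'a{3}' matches exactly 3 consecutive a's (greedy, non-overlapping).
String: 'bbababbababbbabb'
Scanning for runs of a's:
  Run at pos 2: 'a' (length 1) -> 0 match(es)
  Run at pos 4: 'a' (length 1) -> 0 match(es)
  Run at pos 7: 'a' (length 1) -> 0 match(es)
  Run at pos 9: 'a' (length 1) -> 0 match(es)
  Run at pos 13: 'a' (length 1) -> 0 match(es)
Matches found: []
Total: 0

0


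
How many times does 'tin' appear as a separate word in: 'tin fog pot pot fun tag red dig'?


Scanning each word for exact match 'tin':
  Word 1: 'tin' -> MATCH
  Word 2: 'fog' -> no
  Word 3: 'pot' -> no
  Word 4: 'pot' -> no
  Word 5: 'fun' -> no
  Word 6: 'tag' -> no
  Word 7: 'red' -> no
  Word 8: 'dig' -> no
Total matches: 1

1


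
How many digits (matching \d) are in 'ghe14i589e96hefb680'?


\d matches any digit 0-9.
Scanning 'ghe14i589e96hefb680':
  pos 3: '1' -> DIGIT
  pos 4: '4' -> DIGIT
  pos 6: '5' -> DIGIT
  pos 7: '8' -> DIGIT
  pos 8: '9' -> DIGIT
  pos 10: '9' -> DIGIT
  pos 11: '6' -> DIGIT
  pos 16: '6' -> DIGIT
  pos 17: '8' -> DIGIT
  pos 18: '0' -> DIGIT
Digits found: ['1', '4', '5', '8', '9', '9', '6', '6', '8', '0']
Total: 10

10


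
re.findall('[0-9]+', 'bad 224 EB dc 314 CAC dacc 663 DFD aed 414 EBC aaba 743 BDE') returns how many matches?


Pattern '[0-9]+' finds one or more digits.
Text: 'bad 224 EB dc 314 CAC dacc 663 DFD aed 414 EBC aaba 743 BDE'
Scanning for matches:
  Match 1: '224'
  Match 2: '314'
  Match 3: '663'
  Match 4: '414'
  Match 5: '743'
Total matches: 5

5


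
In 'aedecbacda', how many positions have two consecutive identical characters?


Looking for consecutive identical characters in 'aedecbacda':
  pos 0-1: 'a' vs 'e' -> different
  pos 1-2: 'e' vs 'd' -> different
  pos 2-3: 'd' vs 'e' -> different
  pos 3-4: 'e' vs 'c' -> different
  pos 4-5: 'c' vs 'b' -> different
  pos 5-6: 'b' vs 'a' -> different
  pos 6-7: 'a' vs 'c' -> different
  pos 7-8: 'c' vs 'd' -> different
  pos 8-9: 'd' vs 'a' -> different
Consecutive identical pairs: []
Count: 0

0


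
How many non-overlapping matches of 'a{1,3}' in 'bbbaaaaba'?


Pattern 'a{1,3}' matches between 1 and 3 consecutive a's (greedy).
String: 'bbbaaaaba'
Finding runs of a's and applying greedy matching:
  Run at pos 3: 'aaaa' (length 4)
  Run at pos 8: 'a' (length 1)
Matches: ['aaa', 'a', 'a']
Count: 3

3


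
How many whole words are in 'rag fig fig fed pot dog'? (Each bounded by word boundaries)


Word boundaries (\b) mark the start/end of each word.
Text: 'rag fig fig fed pot dog'
Splitting by whitespace:
  Word 1: 'rag'
  Word 2: 'fig'
  Word 3: 'fig'
  Word 4: 'fed'
  Word 5: 'pot'
  Word 6: 'dog'
Total whole words: 6

6


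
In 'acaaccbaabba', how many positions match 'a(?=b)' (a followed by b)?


Lookahead 'a(?=b)' matches 'a' only when followed by 'b'.
String: 'acaaccbaabba'
Checking each position where char is 'a':
  pos 0: 'a' -> no (next='c')
  pos 2: 'a' -> no (next='a')
  pos 3: 'a' -> no (next='c')
  pos 7: 'a' -> no (next='a')
  pos 8: 'a' -> MATCH (next='b')
Matching positions: [8]
Count: 1

1


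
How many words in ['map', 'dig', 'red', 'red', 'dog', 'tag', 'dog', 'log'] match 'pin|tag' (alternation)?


Alternation 'pin|tag' matches either 'pin' or 'tag'.
Checking each word:
  'map' -> no
  'dig' -> no
  'red' -> no
  'red' -> no
  'dog' -> no
  'tag' -> MATCH
  'dog' -> no
  'log' -> no
Matches: ['tag']
Count: 1

1


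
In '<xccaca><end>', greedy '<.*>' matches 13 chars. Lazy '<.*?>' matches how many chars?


Greedy '<.*>' tries to match as MUCH as possible.
Lazy '<.*?>' tries to match as LITTLE as possible.

String: '<xccaca><end>'
Greedy '<.*>' starts at first '<' and extends to the LAST '>': '<xccaca><end>' (13 chars)
Lazy '<.*?>' starts at first '<' and stops at the FIRST '>': '<xccaca>' (8 chars)

8


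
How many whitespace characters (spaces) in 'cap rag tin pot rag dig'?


\s matches whitespace characters (spaces, tabs, etc.).
Text: 'cap rag tin pot rag dig'
This text has 6 words separated by spaces.
Number of spaces = number of words - 1 = 6 - 1 = 5

5


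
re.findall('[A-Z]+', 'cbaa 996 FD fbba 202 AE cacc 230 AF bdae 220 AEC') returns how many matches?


Pattern '[A-Z]+' finds one or more uppercase letters.
Text: 'cbaa 996 FD fbba 202 AE cacc 230 AF bdae 220 AEC'
Scanning for matches:
  Match 1: 'FD'
  Match 2: 'AE'
  Match 3: 'AF'
  Match 4: 'AEC'
Total matches: 4

4


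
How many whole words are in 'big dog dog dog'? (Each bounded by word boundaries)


Word boundaries (\b) mark the start/end of each word.
Text: 'big dog dog dog'
Splitting by whitespace:
  Word 1: 'big'
  Word 2: 'dog'
  Word 3: 'dog'
  Word 4: 'dog'
Total whole words: 4

4


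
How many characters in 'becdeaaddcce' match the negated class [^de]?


Negated class [^de] matches any char NOT in {d, e}
Scanning 'becdeaaddcce':
  pos 0: 'b' -> MATCH
  pos 1: 'e' -> no (excluded)
  pos 2: 'c' -> MATCH
  pos 3: 'd' -> no (excluded)
  pos 4: 'e' -> no (excluded)
  pos 5: 'a' -> MATCH
  pos 6: 'a' -> MATCH
  pos 7: 'd' -> no (excluded)
  pos 8: 'd' -> no (excluded)
  pos 9: 'c' -> MATCH
  pos 10: 'c' -> MATCH
  pos 11: 'e' -> no (excluded)
Total matches: 6

6


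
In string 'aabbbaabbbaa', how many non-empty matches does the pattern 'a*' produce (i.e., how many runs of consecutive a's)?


Pattern 'a*' matches zero or more a's. We want non-empty runs of consecutive a's.
String: 'aabbbaabbbaa'
Walking through the string to find runs of a's:
  Run 1: positions 0-1 -> 'aa'
  Run 2: positions 5-6 -> 'aa'
  Run 3: positions 10-11 -> 'aa'
Non-empty runs found: ['aa', 'aa', 'aa']
Count: 3

3


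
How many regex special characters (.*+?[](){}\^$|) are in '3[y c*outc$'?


Regex special characters are: . * + ? [ ] ( ) { } \ ^ $ |
Scanning '3[y c*outc$':
  pos 1: '[' -> SPECIAL
  pos 5: '*' -> SPECIAL
  pos 10: '$' -> SPECIAL
Special chars found: ['[', '*', '$']
Total: 3

3


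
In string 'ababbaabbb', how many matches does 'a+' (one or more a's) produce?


Pattern 'a+' matches one or more consecutive a's.
String: 'ababbaabbb'
Scanning for runs of a:
  Match 1: 'a' (length 1)
  Match 2: 'a' (length 1)
  Match 3: 'aa' (length 2)
Total matches: 3

3


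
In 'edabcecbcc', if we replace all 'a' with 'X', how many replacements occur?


re.sub('a', 'X', text) replaces every occurrence of 'a' with 'X'.
Text: 'edabcecbcc'
Scanning for 'a':
  pos 2: 'a' -> replacement #1
Total replacements: 1

1


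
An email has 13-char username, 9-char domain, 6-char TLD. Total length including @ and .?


An email address has format: username@domain.tld
Username length: 13
'@' character: 1
Domain length: 9
'.' character: 1
TLD length: 6
Total = 13 + 1 + 9 + 1 + 6 = 30

30


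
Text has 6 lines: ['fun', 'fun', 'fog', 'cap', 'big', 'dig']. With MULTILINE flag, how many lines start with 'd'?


With MULTILINE flag, ^ matches the start of each line.
Lines: ['fun', 'fun', 'fog', 'cap', 'big', 'dig']
Checking which lines start with 'd':
  Line 1: 'fun' -> no
  Line 2: 'fun' -> no
  Line 3: 'fog' -> no
  Line 4: 'cap' -> no
  Line 5: 'big' -> no
  Line 6: 'dig' -> MATCH
Matching lines: ['dig']
Count: 1

1


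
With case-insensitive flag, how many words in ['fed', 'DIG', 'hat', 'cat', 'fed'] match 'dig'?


Case-insensitive matching: compare each word's lowercase form to 'dig'.
  'fed' -> lower='fed' -> no
  'DIG' -> lower='dig' -> MATCH
  'hat' -> lower='hat' -> no
  'cat' -> lower='cat' -> no
  'fed' -> lower='fed' -> no
Matches: ['DIG']
Count: 1

1


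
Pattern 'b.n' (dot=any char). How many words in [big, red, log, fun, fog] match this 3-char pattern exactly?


Pattern 'b.n' means: starts with 'b', any single char, ends with 'n'.
Checking each word (must be exactly 3 chars):
  'big' (len=3): no
  'red' (len=3): no
  'log' (len=3): no
  'fun' (len=3): no
  'fog' (len=3): no
Matching words: []
Total: 0

0


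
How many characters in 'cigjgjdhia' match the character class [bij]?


Character class [bij] matches any of: {b, i, j}
Scanning string 'cigjgjdhia' character by character:
  pos 0: 'c' -> no
  pos 1: 'i' -> MATCH
  pos 2: 'g' -> no
  pos 3: 'j' -> MATCH
  pos 4: 'g' -> no
  pos 5: 'j' -> MATCH
  pos 6: 'd' -> no
  pos 7: 'h' -> no
  pos 8: 'i' -> MATCH
  pos 9: 'a' -> no
Total matches: 4

4


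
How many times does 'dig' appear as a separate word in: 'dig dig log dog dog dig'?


Scanning each word for exact match 'dig':
  Word 1: 'dig' -> MATCH
  Word 2: 'dig' -> MATCH
  Word 3: 'log' -> no
  Word 4: 'dog' -> no
  Word 5: 'dog' -> no
  Word 6: 'dig' -> MATCH
Total matches: 3

3


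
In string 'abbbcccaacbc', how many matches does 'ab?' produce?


Pattern 'ab?' matches 'a' optionally followed by 'b'.
String: 'abbbcccaacbc'
Scanning left to right for 'a' then checking next char:
  Match 1: 'ab' (a followed by b)
  Match 2: 'a' (a not followed by b)
  Match 3: 'a' (a not followed by b)
Total matches: 3

3


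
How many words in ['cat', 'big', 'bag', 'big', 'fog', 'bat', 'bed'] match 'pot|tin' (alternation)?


Alternation 'pot|tin' matches either 'pot' or 'tin'.
Checking each word:
  'cat' -> no
  'big' -> no
  'bag' -> no
  'big' -> no
  'fog' -> no
  'bat' -> no
  'bed' -> no
Matches: []
Count: 0

0


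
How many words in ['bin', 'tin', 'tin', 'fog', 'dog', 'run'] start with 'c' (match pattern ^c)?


Pattern ^c anchors to start of word. Check which words begin with 'c':
  'bin' -> no
  'tin' -> no
  'tin' -> no
  'fog' -> no
  'dog' -> no
  'run' -> no
Matching words: []
Count: 0

0


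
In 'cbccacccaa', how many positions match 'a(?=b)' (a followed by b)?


Lookahead 'a(?=b)' matches 'a' only when followed by 'b'.
String: 'cbccacccaa'
Checking each position where char is 'a':
  pos 4: 'a' -> no (next='c')
  pos 8: 'a' -> no (next='a')
Matching positions: []
Count: 0

0


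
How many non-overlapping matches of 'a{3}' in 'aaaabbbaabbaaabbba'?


Pattern 'a{3}' matches exactly 3 consecutive a's (greedy, non-overlapping).
String: 'aaaabbbaabbaaabbba'
Scanning for runs of a's:
  Run at pos 0: 'aaaa' (length 4) -> 1 match(es)
  Run at pos 7: 'aa' (length 2) -> 0 match(es)
  Run at pos 11: 'aaa' (length 3) -> 1 match(es)
  Run at pos 17: 'a' (length 1) -> 0 match(es)
Matches found: ['aaa', 'aaa']
Total: 2

2


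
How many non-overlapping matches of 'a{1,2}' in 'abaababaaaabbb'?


Pattern 'a{1,2}' matches between 1 and 2 consecutive a's (greedy).
String: 'abaababaaaabbb'
Finding runs of a's and applying greedy matching:
  Run at pos 0: 'a' (length 1)
  Run at pos 2: 'aa' (length 2)
  Run at pos 5: 'a' (length 1)
  Run at pos 7: 'aaaa' (length 4)
Matches: ['a', 'aa', 'a', 'aa', 'aa']
Count: 5

5


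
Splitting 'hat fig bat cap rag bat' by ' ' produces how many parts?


Splitting by ' ' breaks the string at each occurrence of the separator.
Text: 'hat fig bat cap rag bat'
Parts after split:
  Part 1: 'hat'
  Part 2: 'fig'
  Part 3: 'bat'
  Part 4: 'cap'
  Part 5: 'rag'
  Part 6: 'bat'
Total parts: 6

6


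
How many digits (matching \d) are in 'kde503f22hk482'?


\d matches any digit 0-9.
Scanning 'kde503f22hk482':
  pos 3: '5' -> DIGIT
  pos 4: '0' -> DIGIT
  pos 5: '3' -> DIGIT
  pos 7: '2' -> DIGIT
  pos 8: '2' -> DIGIT
  pos 11: '4' -> DIGIT
  pos 12: '8' -> DIGIT
  pos 13: '2' -> DIGIT
Digits found: ['5', '0', '3', '2', '2', '4', '8', '2']
Total: 8

8


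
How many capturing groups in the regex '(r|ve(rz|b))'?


To count capturing groups, count each '(' that starts a group.
Pattern: '(r|ve(rz|b))'
Walking through the pattern:
  Position 0: '(' -> group #1
  Position 5: '(' -> group #2
Total capturing groups: 2

2


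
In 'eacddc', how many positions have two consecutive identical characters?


Looking for consecutive identical characters in 'eacddc':
  pos 0-1: 'e' vs 'a' -> different
  pos 1-2: 'a' vs 'c' -> different
  pos 2-3: 'c' vs 'd' -> different
  pos 3-4: 'd' vs 'd' -> MATCH ('dd')
  pos 4-5: 'd' vs 'c' -> different
Consecutive identical pairs: ['dd']
Count: 1

1


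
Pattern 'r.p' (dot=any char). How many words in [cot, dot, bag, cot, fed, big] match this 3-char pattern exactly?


Pattern 'r.p' means: starts with 'r', any single char, ends with 'p'.
Checking each word (must be exactly 3 chars):
  'cot' (len=3): no
  'dot' (len=3): no
  'bag' (len=3): no
  'cot' (len=3): no
  'fed' (len=3): no
  'big' (len=3): no
Matching words: []
Total: 0

0


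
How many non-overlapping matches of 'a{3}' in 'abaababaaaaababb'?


Pattern 'a{3}' matches exactly 3 consecutive a's (greedy, non-overlapping).
String: 'abaababaaaaababb'
Scanning for runs of a's:
  Run at pos 0: 'a' (length 1) -> 0 match(es)
  Run at pos 2: 'aa' (length 2) -> 0 match(es)
  Run at pos 5: 'a' (length 1) -> 0 match(es)
  Run at pos 7: 'aaaaa' (length 5) -> 1 match(es)
  Run at pos 13: 'a' (length 1) -> 0 match(es)
Matches found: ['aaa']
Total: 1

1


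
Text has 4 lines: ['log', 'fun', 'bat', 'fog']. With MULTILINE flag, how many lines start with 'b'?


With MULTILINE flag, ^ matches the start of each line.
Lines: ['log', 'fun', 'bat', 'fog']
Checking which lines start with 'b':
  Line 1: 'log' -> no
  Line 2: 'fun' -> no
  Line 3: 'bat' -> MATCH
  Line 4: 'fog' -> no
Matching lines: ['bat']
Count: 1

1


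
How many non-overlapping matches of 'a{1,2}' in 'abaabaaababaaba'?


Pattern 'a{1,2}' matches between 1 and 2 consecutive a's (greedy).
String: 'abaabaaababaaba'
Finding runs of a's and applying greedy matching:
  Run at pos 0: 'a' (length 1)
  Run at pos 2: 'aa' (length 2)
  Run at pos 5: 'aaa' (length 3)
  Run at pos 9: 'a' (length 1)
  Run at pos 11: 'aa' (length 2)
  Run at pos 14: 'a' (length 1)
Matches: ['a', 'aa', 'aa', 'a', 'a', 'aa', 'a']
Count: 7

7


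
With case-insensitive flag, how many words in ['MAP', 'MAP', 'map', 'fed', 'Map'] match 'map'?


Case-insensitive matching: compare each word's lowercase form to 'map'.
  'MAP' -> lower='map' -> MATCH
  'MAP' -> lower='map' -> MATCH
  'map' -> lower='map' -> MATCH
  'fed' -> lower='fed' -> no
  'Map' -> lower='map' -> MATCH
Matches: ['MAP', 'MAP', 'map', 'Map']
Count: 4

4


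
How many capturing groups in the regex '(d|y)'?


To count capturing groups, count each '(' that starts a group.
Pattern: '(d|y)'
Walking through the pattern:
  Position 0: '(' -> group #1
Total capturing groups: 1

1


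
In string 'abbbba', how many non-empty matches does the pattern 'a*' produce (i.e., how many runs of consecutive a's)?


Pattern 'a*' matches zero or more a's. We want non-empty runs of consecutive a's.
String: 'abbbba'
Walking through the string to find runs of a's:
  Run 1: positions 0-0 -> 'a'
  Run 2: positions 5-5 -> 'a'
Non-empty runs found: ['a', 'a']
Count: 2

2


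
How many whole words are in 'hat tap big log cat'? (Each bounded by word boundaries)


Word boundaries (\b) mark the start/end of each word.
Text: 'hat tap big log cat'
Splitting by whitespace:
  Word 1: 'hat'
  Word 2: 'tap'
  Word 3: 'big'
  Word 4: 'log'
  Word 5: 'cat'
Total whole words: 5

5


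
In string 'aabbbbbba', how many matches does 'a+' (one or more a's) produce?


Pattern 'a+' matches one or more consecutive a's.
String: 'aabbbbbba'
Scanning for runs of a:
  Match 1: 'aa' (length 2)
  Match 2: 'a' (length 1)
Total matches: 2

2


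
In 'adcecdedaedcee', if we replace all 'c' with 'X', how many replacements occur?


re.sub('c', 'X', text) replaces every occurrence of 'c' with 'X'.
Text: 'adcecdedaedcee'
Scanning for 'c':
  pos 2: 'c' -> replacement #1
  pos 4: 'c' -> replacement #2
  pos 11: 'c' -> replacement #3
Total replacements: 3

3


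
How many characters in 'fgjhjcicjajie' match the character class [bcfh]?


Character class [bcfh] matches any of: {b, c, f, h}
Scanning string 'fgjhjcicjajie' character by character:
  pos 0: 'f' -> MATCH
  pos 1: 'g' -> no
  pos 2: 'j' -> no
  pos 3: 'h' -> MATCH
  pos 4: 'j' -> no
  pos 5: 'c' -> MATCH
  pos 6: 'i' -> no
  pos 7: 'c' -> MATCH
  pos 8: 'j' -> no
  pos 9: 'a' -> no
  pos 10: 'j' -> no
  pos 11: 'i' -> no
  pos 12: 'e' -> no
Total matches: 4

4


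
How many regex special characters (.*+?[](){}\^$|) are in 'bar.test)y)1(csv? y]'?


Regex special characters are: . * + ? [ ] ( ) { } \ ^ $ |
Scanning 'bar.test)y)1(csv? y]':
  pos 3: '.' -> SPECIAL
  pos 8: ')' -> SPECIAL
  pos 10: ')' -> SPECIAL
  pos 12: '(' -> SPECIAL
  pos 16: '?' -> SPECIAL
  pos 19: ']' -> SPECIAL
Special chars found: ['.', ')', ')', '(', '?', ']']
Total: 6

6


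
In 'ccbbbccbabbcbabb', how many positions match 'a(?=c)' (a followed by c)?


Lookahead 'a(?=c)' matches 'a' only when followed by 'c'.
String: 'ccbbbccbabbcbabb'
Checking each position where char is 'a':
  pos 8: 'a' -> no (next='b')
  pos 13: 'a' -> no (next='b')
Matching positions: []
Count: 0

0


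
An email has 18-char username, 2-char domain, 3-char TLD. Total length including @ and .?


An email address has format: username@domain.tld
Username length: 18
'@' character: 1
Domain length: 2
'.' character: 1
TLD length: 3
Total = 18 + 1 + 2 + 1 + 3 = 25

25


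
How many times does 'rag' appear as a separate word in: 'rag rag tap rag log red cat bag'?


Scanning each word for exact match 'rag':
  Word 1: 'rag' -> MATCH
  Word 2: 'rag' -> MATCH
  Word 3: 'tap' -> no
  Word 4: 'rag' -> MATCH
  Word 5: 'log' -> no
  Word 6: 'red' -> no
  Word 7: 'cat' -> no
  Word 8: 'bag' -> no
Total matches: 3

3


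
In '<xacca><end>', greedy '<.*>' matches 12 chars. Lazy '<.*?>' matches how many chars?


Greedy '<.*>' tries to match as MUCH as possible.
Lazy '<.*?>' tries to match as LITTLE as possible.

String: '<xacca><end>'
Greedy '<.*>' starts at first '<' and extends to the LAST '>': '<xacca><end>' (12 chars)
Lazy '<.*?>' starts at first '<' and stops at the FIRST '>': '<xacca>' (7 chars)

7


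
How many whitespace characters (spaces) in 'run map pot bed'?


\s matches whitespace characters (spaces, tabs, etc.).
Text: 'run map pot bed'
This text has 4 words separated by spaces.
Number of spaces = number of words - 1 = 4 - 1 = 3

3


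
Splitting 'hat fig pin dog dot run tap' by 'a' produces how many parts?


Splitting by 'a' breaks the string at each occurrence of the separator.
Text: 'hat fig pin dog dot run tap'
Parts after split:
  Part 1: 'h'
  Part 2: 't fig pin dog dot run t'
  Part 3: 'p'
Total parts: 3

3


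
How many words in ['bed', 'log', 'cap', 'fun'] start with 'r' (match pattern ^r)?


Pattern ^r anchors to start of word. Check which words begin with 'r':
  'bed' -> no
  'log' -> no
  'cap' -> no
  'fun' -> no
Matching words: []
Count: 0

0
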